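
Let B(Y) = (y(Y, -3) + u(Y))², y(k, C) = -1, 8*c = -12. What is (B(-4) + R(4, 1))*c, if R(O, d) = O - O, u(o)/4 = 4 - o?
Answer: -2883/2 ≈ -1441.5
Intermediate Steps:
c = -3/2 (c = (⅛)*(-12) = -3/2 ≈ -1.5000)
u(o) = 16 - 4*o (u(o) = 4*(4 - o) = 16 - 4*o)
R(O, d) = 0
B(Y) = (15 - 4*Y)² (B(Y) = (-1 + (16 - 4*Y))² = (15 - 4*Y)²)
(B(-4) + R(4, 1))*c = ((-15 + 4*(-4))² + 0)*(-3/2) = ((-15 - 16)² + 0)*(-3/2) = ((-31)² + 0)*(-3/2) = (961 + 0)*(-3/2) = 961*(-3/2) = -2883/2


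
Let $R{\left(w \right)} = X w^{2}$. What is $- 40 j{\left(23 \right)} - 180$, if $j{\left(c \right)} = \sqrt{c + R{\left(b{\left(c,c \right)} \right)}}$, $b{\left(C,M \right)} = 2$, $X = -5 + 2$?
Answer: $-180 - 40 \sqrt{11} \approx -312.67$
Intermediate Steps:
$X = -3$
$R{\left(w \right)} = - 3 w^{2}$
$j{\left(c \right)} = \sqrt{-12 + c}$ ($j{\left(c \right)} = \sqrt{c - 3 \cdot 2^{2}} = \sqrt{c - 12} = \sqrt{-12 + c}$)
$- 40 j{\left(23 \right)} - 180 = - 40 \sqrt{-12 + 23} - 180 = - 40 \sqrt{11} - 180 = -180 - 40 \sqrt{11}$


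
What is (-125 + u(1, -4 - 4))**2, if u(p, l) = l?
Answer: 17689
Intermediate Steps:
(-125 + u(1, -4 - 4))**2 = (-125 + (-4 - 4))**2 = (-125 - 8)**2 = (-133)**2 = 17689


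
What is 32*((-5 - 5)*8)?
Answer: -2560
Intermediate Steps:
32*((-5 - 5)*8) = 32*(-10*8) = 32*(-80) = -2560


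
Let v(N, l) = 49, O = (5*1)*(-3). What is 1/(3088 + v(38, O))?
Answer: 1/3137 ≈ 0.00031878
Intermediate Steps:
O = -15 (O = 5*(-3) = -15)
1/(3088 + v(38, O)) = 1/(3088 + 49) = 1/3137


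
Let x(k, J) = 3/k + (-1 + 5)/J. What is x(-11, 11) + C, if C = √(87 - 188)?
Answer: 1/11 + I*√101 ≈ 0.090909 + 10.05*I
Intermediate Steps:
C = I*√101 (C = √(-101) = I*√101 ≈ 10.05*I)
x(k, J) = 3/k + 4/J
x(-11, 11) + C = (3/(-11) + 4/11) + I*√101 = (3*(-1/11) + 4*(1/11)) + I*√101 = (-3/11 + 4/11) + I*√101 = 1/11 + I*√101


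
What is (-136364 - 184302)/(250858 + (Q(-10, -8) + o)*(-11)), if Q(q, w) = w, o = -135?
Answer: -320666/252431 ≈ -1.2703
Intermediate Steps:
(-136364 - 184302)/(250858 + (Q(-10, -8) + o)*(-11)) = (-136364 - 184302)/(250858 + (-8 - 135)*(-11)) = -320666/(250858 - 143*(-11)) = -320666/(250858 + 1573) = -320666/252431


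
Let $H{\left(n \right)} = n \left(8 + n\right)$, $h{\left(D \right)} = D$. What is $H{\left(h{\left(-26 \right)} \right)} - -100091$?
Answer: $100559$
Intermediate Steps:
$H{\left(h{\left(-26 \right)} \right)} - -100091 = - 26 \left(8 - 26\right) - -100091 = \left(-26\right) \left(-18\right) + 100091 = 468 + 100091 = 100559$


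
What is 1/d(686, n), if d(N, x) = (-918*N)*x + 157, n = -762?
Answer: 1/479868133 ≈ 2.0839e-9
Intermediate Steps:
d(N, x) = 157 - 918*N*x (d(N, x) = -918*N*x + 157 = 157 - 918*N*x)
1/d(686, n) = 1/(157 - 918*686*(-762)) = 1/(157 + 479867976) = 1/479868133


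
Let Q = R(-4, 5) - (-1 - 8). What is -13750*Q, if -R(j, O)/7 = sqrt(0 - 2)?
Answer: -123750 + 96250*I*sqrt(2) ≈ -1.2375e+5 + 1.3612e+5*I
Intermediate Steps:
R(j, O) = -7*I*sqrt(2) (R(j, O) = -7*sqrt(0 - 2) = -7*I*sqrt(2))
Q = 9 - 7*I*sqrt(2) (Q = -7*I*sqrt(2) - (-1 - 8) = -7*I*sqrt(2) - 1*(-9) = -7*I*sqrt(2) + 9 = 9 - 7*I*sqrt(2) ≈ 9.0 - 9.8995*I)
-13750*Q = -13750*(9 - 7*I*sqrt(2)) = -123750 + 96250*I*sqrt(2)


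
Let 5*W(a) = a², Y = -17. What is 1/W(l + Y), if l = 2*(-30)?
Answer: 5/5929 ≈ 0.00084331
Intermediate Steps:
l = -60
W(a) = a²/5
1/W(l + Y) = 1/((-60 - 17)²/5) = 1/((⅕)*(-77)²) = 1/((⅕)*5929) = 1/(5929/5) = 5/5929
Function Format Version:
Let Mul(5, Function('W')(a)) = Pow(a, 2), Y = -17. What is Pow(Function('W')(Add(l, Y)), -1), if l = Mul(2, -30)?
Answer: Rational(5, 5929) ≈ 0.00084331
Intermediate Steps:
l = -60
Function('W')(a) = Mul(Rational(1, 5), Pow(a, 2))
Pow(Function('W')(Add(l, Y)), -1) = Pow(Mul(Rational(1, 5), Pow(Add(-60, -17), 2)), -1) = Pow(Mul(Rational(1, 5), Pow(-77, 2)), -1) = Pow(Mul(Rational(1, 5), 5929), -1) = Pow(Rational(5929, 5), -1) = Rational(5, 5929)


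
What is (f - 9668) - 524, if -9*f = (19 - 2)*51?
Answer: -30865/3 ≈ -10288.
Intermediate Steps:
f = -289/3 (f = -(19 - 2)*51/9 = -17*51/9 = -⅑*867 = -289/3 ≈ -96.333)
(f - 9668) - 524 = (-289/3 - 9668) - 524 = -29293/3 - 524 = -30865/3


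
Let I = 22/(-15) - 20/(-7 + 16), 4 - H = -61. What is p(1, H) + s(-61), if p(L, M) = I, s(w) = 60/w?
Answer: -12826/2745 ≈ -4.6725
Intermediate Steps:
H = 65 (H = 4 - 1*(-61) = 4 + 61 = 65)
I = -166/45 (I = 22*(-1/15) - 20/9 = -22/15 - 20*1/9 = -22/15 - 20/9 = -166/45 ≈ -3.6889)
p(L, M) = -166/45
p(1, H) + s(-61) = -166/45 + 60/(-61) = -166/45 + 60*(-1/61) = -166/45 - 60/61 = -12826/2745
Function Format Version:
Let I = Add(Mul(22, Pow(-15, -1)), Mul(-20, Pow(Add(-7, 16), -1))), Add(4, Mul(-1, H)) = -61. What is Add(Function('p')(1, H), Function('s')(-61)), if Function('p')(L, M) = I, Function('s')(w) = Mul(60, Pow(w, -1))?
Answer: Rational(-12826, 2745) ≈ -4.6725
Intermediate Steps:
H = 65 (H = Add(4, Mul(-1, -61)) = Add(4, 61) = 65)
I = Rational(-166, 45) (I = Add(Mul(22, Rational(-1, 15)), Mul(-20, Pow(9, -1))) = Add(Rational(-22, 15), Mul(-20, Rational(1, 9))) = Add(Rational(-22, 15), Rational(-20, 9)) = Rational(-166, 45) ≈ -3.6889)
Function('p')(L, M) = Rational(-166, 45)
Add(Function('p')(1, H), Function('s')(-61)) = Add(Rational(-166, 45), Mul(60, Pow(-61, -1))) = Add(Rational(-166, 45), Mul(60, Rational(-1, 61))) = Add(Rational(-166, 45), Rational(-60, 61)) = Rational(-12826, 2745)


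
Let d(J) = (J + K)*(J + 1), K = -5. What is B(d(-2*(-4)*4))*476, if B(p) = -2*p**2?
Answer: -755774712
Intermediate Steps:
d(J) = (1 + J)*(-5 + J) (d(J) = (J - 5)*(J + 1) = (-5 + J)*(1 + J) = (1 + J)*(-5 + J))
B(d(-2*(-4)*4))*476 = -2*(-5 + (-2*(-4)*4)**2 - 4*(-2*(-4))*4)**2*476 = -2*(-5 + (8*4)**2 - 32*4)**2*476 = -2*(-5 + 32**2 - 4*32)**2*476 = -2*(-5 + 1024 - 128)**2*476 = -2*891**2*476 = -2*793881*476 = -1587762*476 = -755774712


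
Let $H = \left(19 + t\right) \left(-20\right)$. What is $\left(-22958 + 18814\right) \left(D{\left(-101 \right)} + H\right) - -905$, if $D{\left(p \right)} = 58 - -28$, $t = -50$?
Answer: $-2924759$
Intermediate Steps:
$H = 620$ ($H = \left(19 - 50\right) \left(-20\right) = \left(-31\right) \left(-20\right) = 620$)
$D{\left(p \right)} = 86$ ($D{\left(p \right)} = 58 + 28 = 86$)
$\left(-22958 + 18814\right) \left(D{\left(-101 \right)} + H\right) - -905 = \left(-22958 + 18814\right) \left(86 + 620\right) - -905 = \left(-4144\right) 706 + 905 = -2925664 + 905 = -2924759$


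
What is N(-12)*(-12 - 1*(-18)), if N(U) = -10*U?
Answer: 720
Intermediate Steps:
N(-12)*(-12 - 1*(-18)) = (-10*(-12))*(-12 - 1*(-18)) = 120*(-12 + 18) = 120*6 = 720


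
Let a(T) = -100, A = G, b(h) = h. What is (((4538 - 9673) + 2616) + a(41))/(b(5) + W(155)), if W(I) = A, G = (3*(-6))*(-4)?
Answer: -2619/77 ≈ -34.013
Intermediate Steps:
G = 72 (G = -18*(-4) = 72)
A = 72
W(I) = 72
(((4538 - 9673) + 2616) + a(41))/(b(5) + W(155)) = (((4538 - 9673) + 2616) - 100)/(5 + 72) = ((-5135 + 2616) - 100)/77 = (-2519 - 100)*(1/77) = -2619*1/77 = -2619/77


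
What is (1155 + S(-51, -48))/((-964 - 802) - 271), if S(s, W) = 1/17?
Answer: -19636/34629 ≈ -0.56704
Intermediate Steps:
S(s, W) = 1/17
(1155 + S(-51, -48))/((-964 - 802) - 271) = (1155 + 1/17)/((-964 - 802) - 271) = 19636/(17*(-1766 - 271)) = (19636/17)/(-2037) = (19636/17)*(-1/2037) = -19636/34629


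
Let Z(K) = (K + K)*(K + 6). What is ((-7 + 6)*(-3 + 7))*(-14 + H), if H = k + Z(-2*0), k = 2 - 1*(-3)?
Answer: 36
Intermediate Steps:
k = 5 (k = 2 + 3 = 5)
Z(K) = 2*K*(6 + K) (Z(K) = (2*K)*(6 + K) = 2*K*(6 + K))
H = 5 (H = 5 + 2*(-2*0)*(6 - 2*0) = 5 + 2*0*(6 + 0) = 5 + 2*0*6 = 5 + 0 = 5)
((-7 + 6)*(-3 + 7))*(-14 + H) = ((-7 + 6)*(-3 + 7))*(-14 + 5) = -1*4*(-9) = -4*(-9) = 36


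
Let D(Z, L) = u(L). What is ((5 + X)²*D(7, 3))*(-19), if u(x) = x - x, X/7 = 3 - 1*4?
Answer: 0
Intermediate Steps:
X = -7 (X = 7*(3 - 1*4) = 7*(3 - 4) = 7*(-1) = -7)
u(x) = 0
D(Z, L) = 0
((5 + X)²*D(7, 3))*(-19) = ((5 - 7)²*0)*(-19) = ((-2)²*0)*(-19) = (4*0)*(-19) = 0*(-19) = 0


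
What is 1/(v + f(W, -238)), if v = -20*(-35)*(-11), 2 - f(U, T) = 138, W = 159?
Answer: -1/7836 ≈ -0.00012762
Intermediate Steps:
f(U, T) = -136 (f(U, T) = 2 - 1*138 = 2 - 138 = -136)
v = -7700 (v = 700*(-11) = -7700)
1/(v + f(W, -238)) = 1/(-7700 - 136) = 1/(-7836) = -1/7836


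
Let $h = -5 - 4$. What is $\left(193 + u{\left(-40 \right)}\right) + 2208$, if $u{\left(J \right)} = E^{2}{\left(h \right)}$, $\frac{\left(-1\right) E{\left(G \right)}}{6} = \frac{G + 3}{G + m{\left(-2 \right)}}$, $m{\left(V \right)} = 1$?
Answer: $\frac{9685}{4} \approx 2421.3$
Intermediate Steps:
$h = -9$
$E{\left(G \right)} = - \frac{6 \left(3 + G\right)}{1 + G}$ ($E{\left(G \right)} = - 6 \frac{G + 3}{G + 1} = - 6 \frac{3 + G}{1 + G} = - \frac{6 \left(3 + G\right)}{1 + G}$)
$u{\left(J \right)} = \frac{81}{4}$ ($u{\left(J \right)} = \left(\frac{6 \left(-3 - -9\right)}{1 - 9}\right)^{2} = \left(\frac{6 \left(-3 + 9\right)}{-8}\right)^{2} = \left(6 \left(- \frac{1}{8}\right) 6\right)^{2} = \left(- \frac{9}{2}\right)^{2} = \frac{81}{4}$)
$\left(193 + u{\left(-40 \right)}\right) + 2208 = \left(193 + \frac{81}{4}\right) + 2208 = \frac{853}{4} + 2208 = \frac{9685}{4}$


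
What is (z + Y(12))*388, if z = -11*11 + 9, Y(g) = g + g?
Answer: -34144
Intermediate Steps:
Y(g) = 2*g
z = -112 (z = -121 + 9 = -112)
(z + Y(12))*388 = (-112 + 2*12)*388 = (-112 + 24)*388 = -88*388 = -34144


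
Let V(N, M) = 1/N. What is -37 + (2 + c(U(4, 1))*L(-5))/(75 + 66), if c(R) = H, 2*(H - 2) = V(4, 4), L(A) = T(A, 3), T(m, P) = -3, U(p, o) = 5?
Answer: -41771/1128 ≈ -37.031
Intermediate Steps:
L(A) = -3
H = 17/8 (H = 2 + (½)/4 = 2 + (½)*(¼) = 2 + ⅛ = 17/8 ≈ 2.1250)
c(R) = 17/8
-37 + (2 + c(U(4, 1))*L(-5))/(75 + 66) = -37 + (2 + (17/8)*(-3))/(75 + 66) = -37 + (2 - 51/8)/141 = -37 - 35/8*1/141 = -37 - 35/1128 = -41771/1128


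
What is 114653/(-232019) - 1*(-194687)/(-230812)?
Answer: -71634371289/53552769428 ≈ -1.3376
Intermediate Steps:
114653/(-232019) - 1*(-194687)/(-230812) = 114653*(-1/232019) + 194687*(-1/230812) = -114653/232019 - 194687/230812 = -71634371289/53552769428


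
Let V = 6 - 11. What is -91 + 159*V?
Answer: -886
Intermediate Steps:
V = -5
-91 + 159*V = -91 + 159*(-5) = -91 - 795 = -886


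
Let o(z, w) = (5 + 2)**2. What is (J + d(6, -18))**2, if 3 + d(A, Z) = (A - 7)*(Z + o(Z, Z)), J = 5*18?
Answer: 3136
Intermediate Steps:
o(z, w) = 49 (o(z, w) = 7**2 = 49)
J = 90
d(A, Z) = -3 + (-7 + A)*(49 + Z) (d(A, Z) = -3 + (A - 7)*(Z + 49) = -3 + (-7 + A)*(49 + Z))
(J + d(6, -18))**2 = (90 + (-346 - 7*(-18) + 49*6 + 6*(-18)))**2 = (90 + (-346 + 126 + 294 - 108))**2 = (90 - 34)**2 = 56**2 = 3136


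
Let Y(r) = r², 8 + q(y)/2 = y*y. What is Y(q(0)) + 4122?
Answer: 4378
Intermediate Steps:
q(y) = -16 + 2*y² (q(y) = -16 + 2*(y*y) = -16 + 2*y²)
Y(q(0)) + 4122 = (-16 + 2*0²)² + 4122 = (-16 + 2*0)² + 4122 = (-16 + 0)² + 4122 = (-16)² + 4122 = 256 + 4122 = 4378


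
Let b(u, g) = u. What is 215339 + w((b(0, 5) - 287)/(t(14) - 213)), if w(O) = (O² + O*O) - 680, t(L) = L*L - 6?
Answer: 113719349/529 ≈ 2.1497e+5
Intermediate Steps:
t(L) = -6 + L² (t(L) = L² - 6 = -6 + L²)
w(O) = -680 + 2*O² (w(O) = (O² + O²) - 680 = 2*O² - 680 = -680 + 2*O²)
215339 + w((b(0, 5) - 287)/(t(14) - 213)) = 215339 + (-680 + 2*((0 - 287)/((-6 + 14²) - 213))²) = 215339 + (-680 + 2*(-287/((-6 + 196) - 213))²) = 215339 + (-680 + 2*(-287/(190 - 213))²) = 215339 + (-680 + 2*(-287/(-23))²) = 215339 + (-680 + 2*(-287*(-1/23))²) = 215339 + (-680 + 2*(287/23)²) = 215339 + (-680 + 2*(82369/529)) = 215339 + (-680 + 164738/529) = 215339 - 194982/529 = 113719349/529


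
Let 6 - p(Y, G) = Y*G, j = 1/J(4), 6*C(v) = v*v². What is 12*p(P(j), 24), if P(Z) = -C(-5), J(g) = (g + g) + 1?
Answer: -5928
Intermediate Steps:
J(g) = 1 + 2*g (J(g) = 2*g + 1 = 1 + 2*g)
C(v) = v³/6 (C(v) = (v*v²)/6 = v³/6)
j = ⅑ (j = 1/(1 + 2*4) = 1/(1 + 8) = 1/9 = ⅑ ≈ 0.11111)
P(Z) = 125/6 (P(Z) = -(-5)³/6 = -(-125)/6 = -1*(-125/6) = 125/6)
p(Y, G) = 6 - G*Y (p(Y, G) = 6 - Y*G = 6 - G*Y)
12*p(P(j), 24) = 12*(6 - 1*24*125/6) = 12*(6 - 500) = 12*(-494) = -5928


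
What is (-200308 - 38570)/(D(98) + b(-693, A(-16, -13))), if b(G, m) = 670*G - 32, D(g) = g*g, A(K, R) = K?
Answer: 119439/227369 ≈ 0.52531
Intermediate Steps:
D(g) = g²
b(G, m) = -32 + 670*G
(-200308 - 38570)/(D(98) + b(-693, A(-16, -13))) = (-200308 - 38570)/(98² + (-32 + 670*(-693))) = -238878/(9604 + (-32 - 464310)) = -238878/(9604 - 464342) = -238878/(-454738) = -238878*(-1/454738) = 119439/227369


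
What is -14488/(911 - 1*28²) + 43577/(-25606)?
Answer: -376514007/3251962 ≈ -115.78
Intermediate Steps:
-14488/(911 - 1*28²) + 43577/(-25606) = -14488/(911 - 1*784) + 43577*(-1/25606) = -14488/(911 - 784) - 43577/25606 = -14488/127 - 43577/25606 = -376514007/3251962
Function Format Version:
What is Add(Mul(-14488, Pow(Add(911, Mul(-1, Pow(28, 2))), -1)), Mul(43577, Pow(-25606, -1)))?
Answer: Rational(-376514007, 3251962) ≈ -115.78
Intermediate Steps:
Add(Mul(-14488, Pow(Add(911, Mul(-1, Pow(28, 2))), -1)), Mul(43577, Pow(-25606, -1))) = Add(Mul(-14488, Pow(Add(911, Mul(-1, 784)), -1)), Mul(43577, Rational(-1, 25606))) = Add(Mul(-14488, Pow(Add(911, -784), -1)), Rational(-43577, 25606)) = Add(Mul(-14488, Pow(127, -1)), Rational(-43577, 25606)) = Add(Mul(-14488, Rational(1, 127)), Rational(-43577, 25606)) = Add(Rational(-14488, 127), Rational(-43577, 25606)) = Rational(-376514007, 3251962)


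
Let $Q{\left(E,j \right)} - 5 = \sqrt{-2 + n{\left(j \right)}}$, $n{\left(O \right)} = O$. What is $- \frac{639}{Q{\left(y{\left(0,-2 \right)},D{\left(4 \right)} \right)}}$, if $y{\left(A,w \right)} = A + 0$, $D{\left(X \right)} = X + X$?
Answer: $- \frac{3195}{19} + \frac{639 \sqrt{6}}{19} \approx -85.778$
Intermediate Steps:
$D{\left(X \right)} = 2 X$
$y{\left(A,w \right)} = A$
$Q{\left(E,j \right)} = 5 + \sqrt{-2 + j}$
$- \frac{639}{Q{\left(y{\left(0,-2 \right)},D{\left(4 \right)} \right)}} = - \frac{639}{5 + \sqrt{-2 + 2 \cdot 4}} = - \frac{639}{5 + \sqrt{-2 + 8}} = - \frac{639}{5 + \sqrt{6}}$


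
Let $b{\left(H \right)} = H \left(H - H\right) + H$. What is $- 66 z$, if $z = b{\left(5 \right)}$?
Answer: $-330$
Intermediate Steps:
$b{\left(H \right)} = H$ ($b{\left(H \right)} = H 0 + H = 0 + H = H$)
$z = 5$
$- 66 z = \left(-66\right) 5 = -330$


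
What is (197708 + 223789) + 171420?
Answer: 592917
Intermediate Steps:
(197708 + 223789) + 171420 = 421497 + 171420 = 592917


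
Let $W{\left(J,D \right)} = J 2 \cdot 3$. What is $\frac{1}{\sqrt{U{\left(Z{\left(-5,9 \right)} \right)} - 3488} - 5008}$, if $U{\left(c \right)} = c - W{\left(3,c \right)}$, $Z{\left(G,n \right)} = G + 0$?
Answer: $- \frac{5008}{25083575} - \frac{i \sqrt{3511}}{25083575} \approx -0.00019965 - 2.3623 \cdot 10^{-6} i$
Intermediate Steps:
$W{\left(J,D \right)} = 6 J$ ($W{\left(J,D \right)} = 2 J 3 = 6 J$)
$Z{\left(G,n \right)} = G$
$U{\left(c \right)} = -18 + c$ ($U{\left(c \right)} = c - 6 \cdot 3 = c - 18 = -18 + c$)
$\frac{1}{\sqrt{U{\left(Z{\left(-5,9 \right)} \right)} - 3488} - 5008} = \frac{1}{\sqrt{\left(-18 - 5\right) - 3488} - 5008} = \frac{1}{\sqrt{-23 - 3488} - 5008} = \frac{1}{\sqrt{-3511} - 5008} = \frac{1}{i \sqrt{3511} - 5008} = \frac{1}{-5008 + i \sqrt{3511}}$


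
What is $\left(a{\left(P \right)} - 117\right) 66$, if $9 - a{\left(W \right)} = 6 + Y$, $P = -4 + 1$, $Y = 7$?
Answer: $-7986$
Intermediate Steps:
$P = -3$
$a{\left(W \right)} = -4$ ($a{\left(W \right)} = 9 - \left(6 + 7\right) = 9 - 13 = -4$)
$\left(a{\left(P \right)} - 117\right) 66 = \left(-4 - 117\right) 66 = \left(-121\right) 66 = -7986$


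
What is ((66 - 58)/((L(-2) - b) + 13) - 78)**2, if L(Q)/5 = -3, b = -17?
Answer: 1350244/225 ≈ 6001.1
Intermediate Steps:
L(Q) = -15 (L(Q) = 5*(-3) = -15)
((66 - 58)/((L(-2) - b) + 13) - 78)**2 = ((66 - 58)/((-15 - 1*(-17)) + 13) - 78)**2 = (8/((-15 + 17) + 13) - 78)**2 = (8/(2 + 13) - 78)**2 = (8/15 - 78)**2 = (-1162/15)**2 = 1350244/225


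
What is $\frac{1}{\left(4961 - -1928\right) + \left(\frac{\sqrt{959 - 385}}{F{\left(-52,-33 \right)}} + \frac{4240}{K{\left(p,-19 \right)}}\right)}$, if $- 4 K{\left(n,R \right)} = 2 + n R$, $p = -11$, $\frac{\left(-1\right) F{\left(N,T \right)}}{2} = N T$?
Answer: $\frac{1785207175903008}{12154798804909513705} + \frac{76398036 \sqrt{574}}{12154798804909513705} \approx 0.00014687$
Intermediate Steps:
$F{\left(N,T \right)} = - 2 N T$
$K{\left(n,R \right)} = - \frac{1}{2} - \frac{R n}{4}$ ($K{\left(n,R \right)} = - \frac{2 + n R}{4} = - \frac{2 + R n}{4} = - \frac{1}{2} - \frac{R n}{4}$)
$\frac{1}{\left(4961 - -1928\right) + \left(\frac{\sqrt{959 - 385}}{F{\left(-52,-33 \right)}} + \frac{4240}{K{\left(p,-19 \right)}}\right)} = \frac{1}{\left(4961 - -1928\right) + \left(\frac{\sqrt{959 - 385}}{\left(-2\right) \left(-52\right) \left(-33\right)} + \frac{4240}{- \frac{1}{2} - \left(- \frac{19}{4}\right) \left(-11\right)}\right)} = \frac{1}{\left(4961 + 1928\right) + \left(\frac{\sqrt{574}}{-3432} + \frac{4240}{- \frac{1}{2} - \frac{209}{4}}\right)} = \frac{1}{6889 + \left(\sqrt{574} \left(- \frac{1}{3432}\right) + \frac{4240}{- \frac{211}{4}}\right)} = \frac{1}{6889 - \left(\frac{16960}{211} + \frac{\sqrt{574}}{3432}\right)} = \frac{1}{\frac{1436619}{211} - \frac{\sqrt{574}}{3432}}$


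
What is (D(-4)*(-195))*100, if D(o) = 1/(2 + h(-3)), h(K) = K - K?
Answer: -9750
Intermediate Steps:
h(K) = 0
D(o) = ½ (D(o) = 1/(2 + 0) = 1/2 = ½)
(D(-4)*(-195))*100 = ((½)*(-195))*100 = -195/2*100 = -9750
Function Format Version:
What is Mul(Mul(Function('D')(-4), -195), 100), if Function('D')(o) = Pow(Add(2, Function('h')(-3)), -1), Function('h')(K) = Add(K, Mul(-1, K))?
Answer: -9750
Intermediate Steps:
Function('h')(K) = 0
Function('D')(o) = Rational(1, 2) (Function('D')(o) = Pow(Add(2, 0), -1) = Pow(2, -1) = Rational(1, 2))
Mul(Mul(Function('D')(-4), -195), 100) = Mul(Mul(Rational(1, 2), -195), 100) = Mul(Rational(-195, 2), 100) = -9750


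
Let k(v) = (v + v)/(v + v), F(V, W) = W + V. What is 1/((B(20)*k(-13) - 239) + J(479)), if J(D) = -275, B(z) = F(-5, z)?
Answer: -1/499 ≈ -0.0020040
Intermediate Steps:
F(V, W) = V + W
B(z) = -5 + z
k(v) = 1 (k(v) = (2*v)/((2*v)) = (2*v)*(1/(2*v)) = 1)
1/((B(20)*k(-13) - 239) + J(479)) = 1/(((-5 + 20)*1 - 239) - 275) = 1/((15*1 - 239) - 275) = 1/((15 - 239) - 275) = 1/(-224 - 275) = 1/(-499) = -1/499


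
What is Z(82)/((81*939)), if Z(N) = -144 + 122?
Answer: -22/76059 ≈ -0.00028925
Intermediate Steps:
Z(N) = -22
Z(82)/((81*939)) = -22/(81*939) = -22/76059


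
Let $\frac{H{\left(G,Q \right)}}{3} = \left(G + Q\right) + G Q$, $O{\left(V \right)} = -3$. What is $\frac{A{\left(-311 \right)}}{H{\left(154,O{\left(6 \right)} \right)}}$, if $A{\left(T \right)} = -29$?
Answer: $\frac{29}{933} \approx 0.031083$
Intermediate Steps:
$H{\left(G,Q \right)} = 3 G + 3 Q + 3 G Q$ ($H{\left(G,Q \right)} = 3 \left(\left(G + Q\right) + G Q\right) = 3 \left(G + Q + G Q\right) = 3 G + 3 Q + 3 G Q$)
$\frac{A{\left(-311 \right)}}{H{\left(154,O{\left(6 \right)} \right)}} = - \frac{29}{3 \cdot 154 + 3 \left(-3\right) + 3 \cdot 154 \left(-3\right)} = - \frac{29}{462 - 9 - 1386} = - \frac{29}{-933} = \left(-29\right) \left(- \frac{1}{933}\right) = \frac{29}{933}$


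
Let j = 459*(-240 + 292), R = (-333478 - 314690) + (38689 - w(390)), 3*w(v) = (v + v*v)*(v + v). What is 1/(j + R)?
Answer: -1/40233011 ≈ -2.4855e-8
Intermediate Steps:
w(v) = 2*v*(v + v**2)/3 (w(v) = ((v + v*v)*(v + v))/3 = ((v + v**2)*(2*v))/3 = (2*v*(v + v**2))/3 = 2*v*(v + v**2)/3)
R = -40256879 (R = (-333478 - 314690) + (38689 - 2*390**2*(1 + 390)/3) = -648168 + (38689 - 2*152100*391/3) = -648168 + (38689 - 1*39647400) = -648168 + (38689 - 39647400) = -648168 - 39608711 = -40256879)
j = 23868 (j = 459*52 = 23868)
1/(j + R) = 1/(23868 - 40256879) = 1/(-40233011) = -1/40233011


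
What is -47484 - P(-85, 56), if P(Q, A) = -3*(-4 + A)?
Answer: -47328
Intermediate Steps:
P(Q, A) = 12 - 3*A
-47484 - P(-85, 56) = -47484 - (12 - 3*56) = -47484 - (12 - 168) = -47484 - 1*(-156) = -47484 + 156 = -47328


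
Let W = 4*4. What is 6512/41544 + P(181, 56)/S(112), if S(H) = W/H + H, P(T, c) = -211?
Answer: -7031071/4076505 ≈ -1.7248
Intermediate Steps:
W = 16
S(H) = H + 16/H (S(H) = 16/H + H = H + 16/H)
6512/41544 + P(181, 56)/S(112) = 6512/41544 - 211/(112 + 16/112) = 6512*(1/41544) - 211/(112 + 16*(1/112)) = 814/5193 - 211/(112 + 1/7) = 814/5193 - 211/785/7 = 814/5193 - 211*7/785 = 814/5193 - 1477/785 = -7031071/4076505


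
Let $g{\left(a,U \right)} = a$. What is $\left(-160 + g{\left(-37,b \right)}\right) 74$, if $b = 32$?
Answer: $-14578$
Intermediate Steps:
$\left(-160 + g{\left(-37,b \right)}\right) 74 = \left(-160 - 37\right) 74 = \left(-197\right) 74 = -14578$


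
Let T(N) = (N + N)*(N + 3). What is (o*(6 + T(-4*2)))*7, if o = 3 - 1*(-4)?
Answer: 4214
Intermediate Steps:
T(N) = 2*N*(3 + N) (T(N) = (2*N)*(3 + N) = 2*N*(3 + N))
o = 7 (o = 3 + 4 = 7)
(o*(6 + T(-4*2)))*7 = (7*(6 + 2*(-4*2)*(3 - 4*2)))*7 = (7*(6 + 2*(-8)*(3 - 8)))*7 = (7*(6 + 2*(-8)*(-5)))*7 = (7*(6 + 80))*7 = (7*86)*7 = 602*7 = 4214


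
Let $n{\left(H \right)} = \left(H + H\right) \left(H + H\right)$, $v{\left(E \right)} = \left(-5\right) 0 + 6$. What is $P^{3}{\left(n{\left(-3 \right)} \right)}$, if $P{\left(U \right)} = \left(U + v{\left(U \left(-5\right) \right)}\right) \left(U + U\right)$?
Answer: $27653197824$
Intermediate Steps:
$v{\left(E \right)} = 6$ ($v{\left(E \right)} = 0 + 6 = 6$)
$n{\left(H \right)} = 4 H^{2}$ ($n{\left(H \right)} = 2 H 2 H = 4 H^{2}$)
$P{\left(U \right)} = 2 U \left(6 + U\right)$ ($P{\left(U \right)} = \left(U + 6\right) \left(U + U\right) = \left(6 + U\right) 2 U = 2 U \left(6 + U\right)$)
$P^{3}{\left(n{\left(-3 \right)} \right)} = \left(2 \cdot 4 \left(-3\right)^{2} \left(6 + 4 \left(-3\right)^{2}\right)\right)^{3} = \left(2 \cdot 4 \cdot 9 \left(6 + 4 \cdot 9\right)\right)^{3} = \left(2 \cdot 36 \left(6 + 36\right)\right)^{3} = \left(2 \cdot 36 \cdot 42\right)^{3} = 3024^{3} = 27653197824$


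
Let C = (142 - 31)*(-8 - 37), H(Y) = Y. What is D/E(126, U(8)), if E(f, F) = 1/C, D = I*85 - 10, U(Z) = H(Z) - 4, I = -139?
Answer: 59065875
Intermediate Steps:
C = -4995 (C = 111*(-45) = -4995)
U(Z) = -4 + Z (U(Z) = Z - 4 = -4 + Z)
D = -11825 (D = -139*85 - 10 = -11815 - 10 = -11825)
E(f, F) = -1/4995 (E(f, F) = 1/(-4995) = -1/4995)
D/E(126, U(8)) = -11825/(-1/4995) = -11825*(-4995) = 59065875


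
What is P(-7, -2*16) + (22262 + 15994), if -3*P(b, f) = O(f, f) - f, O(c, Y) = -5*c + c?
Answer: 114608/3 ≈ 38203.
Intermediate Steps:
O(c, Y) = -4*c
P(b, f) = 5*f/3 (P(b, f) = -(-4*f - f)/3 = -(-5)*f/3 = 5*f/3)
P(-7, -2*16) + (22262 + 15994) = 5*(-2*16)/3 + (22262 + 15994) = (5/3)*(-32) + 38256 = -160/3 + 38256 = 114608/3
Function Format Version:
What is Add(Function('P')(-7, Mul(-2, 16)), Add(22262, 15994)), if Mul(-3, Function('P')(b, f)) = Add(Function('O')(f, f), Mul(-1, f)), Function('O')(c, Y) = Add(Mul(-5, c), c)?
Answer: Rational(114608, 3) ≈ 38203.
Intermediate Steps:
Function('O')(c, Y) = Mul(-4, c)
Function('P')(b, f) = Mul(Rational(5, 3), f) (Function('P')(b, f) = Mul(Rational(-1, 3), Add(Mul(-4, f), Mul(-1, f))) = Mul(Rational(-1, 3), Mul(-5, f)) = Mul(Rational(5, 3), f))
Add(Function('P')(-7, Mul(-2, 16)), Add(22262, 15994)) = Add(Mul(Rational(5, 3), Mul(-2, 16)), Add(22262, 15994)) = Add(Mul(Rational(5, 3), -32), 38256) = Add(Rational(-160, 3), 38256) = Rational(114608, 3)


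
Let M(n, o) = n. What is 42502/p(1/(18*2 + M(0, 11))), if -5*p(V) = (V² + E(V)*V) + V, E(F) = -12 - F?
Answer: 7650360/11 ≈ 6.9549e+5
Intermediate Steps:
p(V) = -V/5 - V²/5 - V*(-12 - V)/5 (p(V) = -((V² + (-12 - V)*V) + V)/5 = -((V² + V*(-12 - V)) + V)/5 = -(V + V² + V*(-12 - V))/5 = -V/5 - V²/5 - V*(-12 - V)/5)
42502/p(1/(18*2 + M(0, 11))) = 42502/((11/(5*(18*2 + 0)))) = 42502/((11/(5*(36 + 0)))) = 42502/(((11/5)/36)) = 42502/(((11/5)*(1/36))) = 42502/(11/180) = 42502*(180/11) = 7650360/11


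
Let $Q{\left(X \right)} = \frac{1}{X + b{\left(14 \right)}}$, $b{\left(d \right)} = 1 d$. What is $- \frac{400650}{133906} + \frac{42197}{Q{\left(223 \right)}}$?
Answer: $\frac{669575930292}{66953} \approx 1.0001 \cdot 10^{7}$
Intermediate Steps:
$b{\left(d \right)} = d$
$Q{\left(X \right)} = \frac{1}{14 + X}$ ($Q{\left(X \right)} = \frac{1}{X + 14} = \frac{1}{14 + X}$)
$- \frac{400650}{133906} + \frac{42197}{Q{\left(223 \right)}} = - \frac{400650}{133906} + \frac{42197}{\frac{1}{14 + 223}} = \left(-400650\right) \frac{1}{133906} + \frac{42197}{\frac{1}{237}} = - \frac{200325}{66953} + 42197 \frac{1}{\frac{1}{237}} = - \frac{200325}{66953} + 42197 \cdot 237 = - \frac{200325}{66953} + 10000689 = \frac{669575930292}{66953}$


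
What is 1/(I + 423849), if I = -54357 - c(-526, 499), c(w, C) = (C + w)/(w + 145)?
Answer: 127/46925475 ≈ 2.7064e-6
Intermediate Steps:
c(w, C) = (C + w)/(145 + w)
I = -6903348/127 (I = -54357 - (499 - 526)/(145 - 526) = -54357 - (-27)/(-381) = -54357 - (-1)*(-27)/381 = -54357 - 1*9/127 = -54357 - 9/127 = -6903348/127 ≈ -54357.)
1/(I + 423849) = 1/(-6903348/127 + 423849) = 1/(46925475/127) = 127/46925475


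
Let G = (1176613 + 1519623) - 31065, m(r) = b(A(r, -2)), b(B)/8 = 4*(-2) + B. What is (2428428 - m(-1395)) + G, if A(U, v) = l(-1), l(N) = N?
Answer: 5093671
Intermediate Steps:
A(U, v) = -1
b(B) = -64 + 8*B (b(B) = 8*(4*(-2) + B) = 8*(-8 + B) = -64 + 8*B)
m(r) = -72 (m(r) = -64 + 8*(-1) = -64 - 8 = -72)
G = 2665171 (G = 2696236 - 31065 = 2665171)
(2428428 - m(-1395)) + G = (2428428 - 1*(-72)) + 2665171 = (2428428 + 72) + 2665171 = 2428500 + 2665171 = 5093671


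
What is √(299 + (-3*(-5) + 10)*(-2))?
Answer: √249 ≈ 15.780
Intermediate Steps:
√(299 + (-3*(-5) + 10)*(-2)) = √(299 + (15 + 10)*(-2)) = √(299 + 25*(-2)) = √(299 - 50) = √249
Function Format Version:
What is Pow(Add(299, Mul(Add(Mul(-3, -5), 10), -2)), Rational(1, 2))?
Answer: Pow(249, Rational(1, 2)) ≈ 15.780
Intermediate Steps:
Pow(Add(299, Mul(Add(Mul(-3, -5), 10), -2)), Rational(1, 2)) = Pow(Add(299, Mul(Add(15, 10), -2)), Rational(1, 2)) = Pow(Add(299, Mul(25, -2)), Rational(1, 2)) = Pow(Add(299, -50), Rational(1, 2)) = Pow(249, Rational(1, 2))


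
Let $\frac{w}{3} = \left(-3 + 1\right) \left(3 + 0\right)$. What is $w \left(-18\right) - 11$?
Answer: $313$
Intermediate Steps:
$w = -18$ ($w = 3 \left(-3 + 1\right) \left(3 + 0\right) = 3 \left(\left(-2\right) 3\right) = 3 \left(-6\right) = -18$)
$w \left(-18\right) - 11 = \left(-18\right) \left(-18\right) - 11 = 324 - 11 = 313$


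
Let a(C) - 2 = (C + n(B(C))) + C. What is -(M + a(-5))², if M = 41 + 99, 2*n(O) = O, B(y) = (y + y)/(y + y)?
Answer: -70225/4 ≈ -17556.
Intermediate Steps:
B(y) = 1 (B(y) = (2*y)/((2*y)) = (2*y)*(1/(2*y)) = 1)
n(O) = O/2
M = 140
a(C) = 5/2 + 2*C (a(C) = 2 + ((C + (½)*1) + C) = 2 + ((C + ½) + C) = 2 + ((½ + C) + C) = 2 + (½ + 2*C) = 5/2 + 2*C)
-(M + a(-5))² = -(140 + (5/2 + 2*(-5)))² = -(140 + (5/2 - 10))² = -(140 - 15/2)² = -(265/2)² = -1*70225/4 = -70225/4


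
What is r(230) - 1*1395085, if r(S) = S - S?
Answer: -1395085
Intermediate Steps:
r(S) = 0
r(230) - 1*1395085 = 0 - 1*1395085 = 0 - 1395085 = -1395085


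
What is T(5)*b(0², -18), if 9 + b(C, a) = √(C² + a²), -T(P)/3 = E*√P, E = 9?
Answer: -243*√5 ≈ -543.36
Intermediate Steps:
T(P) = -27*√P
b(C, a) = -9 + √(C² + a²)
T(5)*b(0², -18) = (-27*√5)*(-9 + √((0²)² + (-18)²)) = (-27*√5)*(-9 + √(0² + 324)) = (-27*√5)*(-9 + √(0 + 324)) = (-27*√5)*(-9 + √324) = (-27*√5)*(-9 + 18) = -27*√5*9 = -243*√5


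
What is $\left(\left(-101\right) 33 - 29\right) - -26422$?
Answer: $23060$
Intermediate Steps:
$\left(\left(-101\right) 33 - 29\right) - -26422 = \left(-3333 - 29\right) + 26422 = -3362 + 26422 = 23060$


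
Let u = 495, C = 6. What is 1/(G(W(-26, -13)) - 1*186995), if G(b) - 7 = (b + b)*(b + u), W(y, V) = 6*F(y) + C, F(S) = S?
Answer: -1/290488 ≈ -3.4425e-6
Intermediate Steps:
W(y, V) = 6 + 6*y (W(y, V) = 6*y + 6 = 6 + 6*y)
G(b) = 7 + 2*b*(495 + b) (G(b) = 7 + (b + b)*(b + 495) = 7 + (2*b)*(495 + b) = 7 + 2*b*(495 + b))
1/(G(W(-26, -13)) - 1*186995) = 1/((7 + 2*(6 + 6*(-26))**2 + 990*(6 + 6*(-26))) - 1*186995) = 1/((7 + 2*(6 - 156)**2 + 990*(6 - 156)) - 186995) = 1/((7 + 2*(-150)**2 + 990*(-150)) - 186995) = 1/((7 + 2*22500 - 148500) - 186995) = 1/((7 + 45000 - 148500) - 186995) = 1/(-103493 - 186995) = 1/(-290488) = -1/290488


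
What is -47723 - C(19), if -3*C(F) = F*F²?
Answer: -136310/3 ≈ -45437.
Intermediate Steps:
C(F) = -F³/3 (C(F) = -F*F²/3 = -F³/3)
-47723 - C(19) = -47723 - (-1)*19³/3 = -47723 - (-1)*6859/3 = -47723 - 1*(-6859/3) = -47723 + 6859/3 = -136310/3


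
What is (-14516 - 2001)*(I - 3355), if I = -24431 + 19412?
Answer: 138313358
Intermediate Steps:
I = -5019
(-14516 - 2001)*(I - 3355) = (-14516 - 2001)*(-5019 - 3355) = -16517*(-8374) = 138313358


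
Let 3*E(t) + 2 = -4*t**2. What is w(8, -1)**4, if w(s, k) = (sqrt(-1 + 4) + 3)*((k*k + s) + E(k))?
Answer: 605052 + 345744*sqrt(3) ≈ 1.2039e+6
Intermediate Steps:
E(t) = -2/3 - 4*t**2/3 (E(t) = -2/3 + (-4*t**2)/3 = -2/3 - 4*t**2/3)
w(s, k) = (3 + sqrt(3))*(-2/3 + s - k**2/3) (w(s, k) = (sqrt(-1 + 4) + 3)*((k*k + s) + (-2/3 - 4*k**2/3)) = (sqrt(3) + 3)*((k**2 + s) + (-2/3 - 4*k**2/3)) = (3 + sqrt(3))*((s + k**2) + (-2/3 - 4*k**2/3)) = (3 + sqrt(3))*(-2/3 + s - k**2/3))
w(8, -1)**4 = (-2 - 1*(-1)**2 + 3*8 - 2*sqrt(3)/3 + 8*sqrt(3) - 1/3*sqrt(3)*(-1)**2)**4 = (-2 - 1*1 + 24 - 2*sqrt(3)/3 + 8*sqrt(3) - 1/3*sqrt(3)*1)**4 = (-2 - 1 + 24 - 2*sqrt(3)/3 + 8*sqrt(3) - sqrt(3)/3)**4 = (21 + 7*sqrt(3))**4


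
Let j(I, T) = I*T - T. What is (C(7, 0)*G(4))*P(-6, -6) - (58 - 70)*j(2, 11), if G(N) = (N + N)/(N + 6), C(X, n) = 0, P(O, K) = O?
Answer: 132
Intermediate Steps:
G(N) = 2*N/(6 + N) (G(N) = (2*N)/(6 + N) = 2*N/(6 + N))
j(I, T) = -T + I*T
(C(7, 0)*G(4))*P(-6, -6) - (58 - 70)*j(2, 11) = (0*(2*4/(6 + 4)))*(-6) - (58 - 70)*11*(-1 + 2) = (0*(2*4/10))*(-6) - (-12)*11*1 = (0*(2*4*(⅒)))*(-6) - (-12)*11 = (0*(⅘))*(-6) - 1*(-132) = 0*(-6) + 132 = 0 + 132 = 132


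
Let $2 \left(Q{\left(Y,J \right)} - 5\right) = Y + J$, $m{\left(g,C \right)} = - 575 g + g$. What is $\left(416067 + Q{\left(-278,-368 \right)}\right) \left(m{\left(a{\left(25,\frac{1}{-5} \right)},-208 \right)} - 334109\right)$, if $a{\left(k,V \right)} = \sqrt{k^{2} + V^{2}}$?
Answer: $-138905482641 - \frac{238639926 \sqrt{15626}}{5} \approx -1.4487 \cdot 10^{11}$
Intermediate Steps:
$a{\left(k,V \right)} = \sqrt{V^{2} + k^{2}}$
$m{\left(g,C \right)} = - 574 g$
$Q{\left(Y,J \right)} = 5 + \frac{J}{2} + \frac{Y}{2}$ ($Q{\left(Y,J \right)} = 5 + \frac{Y + J}{2} = 5 + \frac{J + Y}{2} = 5 + \left(\frac{J}{2} + \frac{Y}{2}\right) = 5 + \frac{J}{2} + \frac{Y}{2}$)
$\left(416067 + Q{\left(-278,-368 \right)}\right) \left(m{\left(a{\left(25,\frac{1}{-5} \right)},-208 \right)} - 334109\right) = \left(416067 + \left(5 + \frac{1}{2} \left(-368\right) + \frac{1}{2} \left(-278\right)\right)\right) \left(- 574 \sqrt{\left(\frac{1}{-5}\right)^{2} + 25^{2}} - 334109\right) = \left(416067 - 318\right) \left(- 574 \sqrt{\left(- \frac{1}{5}\right)^{2} + 625} - 334109\right) = \left(416067 - 318\right) \left(- 574 \sqrt{\frac{1}{25} + 625} - 334109\right) = 415749 \left(- 574 \sqrt{\frac{15626}{25}} - 334109\right) = 415749 \left(- 574 \frac{\sqrt{15626}}{5} - 334109\right) = 415749 \left(- \frac{574 \sqrt{15626}}{5} - 334109\right) = 415749 \left(-334109 - \frac{574 \sqrt{15626}}{5}\right) = -138905482641 - \frac{238639926 \sqrt{15626}}{5}$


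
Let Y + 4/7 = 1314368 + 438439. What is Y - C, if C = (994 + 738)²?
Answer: -8729123/7 ≈ -1.2470e+6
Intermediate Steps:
C = 2999824 (C = 1732² = 2999824)
Y = 12269645/7 (Y = -4/7 + (1314368 + 438439) = -4/7 + 1752807 = 12269645/7 ≈ 1.7528e+6)
Y - C = 12269645/7 - 1*2999824 = 12269645/7 - 2999824 = -8729123/7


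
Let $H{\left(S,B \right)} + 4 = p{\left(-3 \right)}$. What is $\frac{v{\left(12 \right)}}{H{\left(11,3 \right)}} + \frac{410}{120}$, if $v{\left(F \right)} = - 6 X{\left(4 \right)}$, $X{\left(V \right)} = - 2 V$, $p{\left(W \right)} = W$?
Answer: $- \frac{289}{84} \approx -3.4405$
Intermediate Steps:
$H{\left(S,B \right)} = -7$ ($H{\left(S,B \right)} = -4 - 3 = -7$)
$v{\left(F \right)} = 48$ ($v{\left(F \right)} = - 6 \left(\left(-2\right) 4\right) = \left(-6\right) \left(-8\right) = 48$)
$\frac{v{\left(12 \right)}}{H{\left(11,3 \right)}} + \frac{410}{120} = \frac{48}{-7} + \frac{410}{120} = 48 \left(- \frac{1}{7}\right) + 410 \cdot \frac{1}{120} = - \frac{48}{7} + \frac{41}{12} = - \frac{289}{84}$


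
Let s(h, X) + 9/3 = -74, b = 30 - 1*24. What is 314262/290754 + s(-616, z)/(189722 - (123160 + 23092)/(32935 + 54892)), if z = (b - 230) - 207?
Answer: 290802534399591/269150458351826 ≈ 1.0804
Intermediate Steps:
b = 6 (b = 30 - 24 = 6)
z = -431 (z = (6 - 230) - 207 = -224 - 207 = -431)
s(h, X) = -77 (s(h, X) = -3 - 74 = -77)
314262/290754 + s(-616, z)/(189722 - (123160 + 23092)/(32935 + 54892)) = 314262/290754 - 77/(189722 - (123160 + 23092)/(32935 + 54892)) = 314262*(1/290754) - 77/(189722 - 146252/87827) = 17459/16153 - 77/(189722 - 146252/87827) = 17459/16153 - 77/16662567842/87827 = 17459/16153 - 77*87827/16662567842 = 17459/16153 - 6762679/16662567842 = 290802534399591/269150458351826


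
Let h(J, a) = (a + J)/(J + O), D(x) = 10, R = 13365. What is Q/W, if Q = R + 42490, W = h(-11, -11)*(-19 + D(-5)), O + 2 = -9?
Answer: -55855/9 ≈ -6206.1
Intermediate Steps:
O = -11 (O = -2 - 9 = -11)
h(J, a) = (J + a)/(-11 + J) (h(J, a) = (a + J)/(J - 11) = (J + a)/(-11 + J))
W = -9 (W = ((-11 - 11)/(-11 - 11))*(-19 + 10) = (-22/(-22))*(-9) = -1/22*(-22)*(-9) = 1*(-9) = -9)
Q = 55855 (Q = 13365 + 42490 = 55855)
Q/W = 55855/(-9) = 55855*(-⅑) = -55855/9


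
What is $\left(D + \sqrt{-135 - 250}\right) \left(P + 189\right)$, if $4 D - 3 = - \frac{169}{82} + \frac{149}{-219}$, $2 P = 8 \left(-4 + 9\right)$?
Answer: $\frac{970805}{71832} + 209 i \sqrt{385} \approx 13.515 + 4100.9 i$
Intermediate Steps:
$P = 20$ ($P = \frac{8 \left(-4 + 9\right)}{2} = \frac{8 \cdot 5}{2} = \frac{1}{2} \cdot 40 = 20$)
$D = \frac{4645}{71832}$ ($D = \frac{3}{4} + \frac{- \frac{169}{82} + \frac{149}{-219}}{4} = \frac{3}{4} + \frac{\left(-169\right) \frac{1}{82} + 149 \left(- \frac{1}{219}\right)}{4} = \frac{3}{4} + \frac{- \frac{169}{82} - \frac{149}{219}}{4} = \frac{3}{4} + \frac{1}{4} \left(- \frac{49229}{17958}\right) = \frac{3}{4} - \frac{49229}{71832} = \frac{4645}{71832} \approx 0.064665$)
$\left(D + \sqrt{-135 - 250}\right) \left(P + 189\right) = \left(\frac{4645}{71832} + \sqrt{-135 - 250}\right) \left(20 + 189\right) = \left(\frac{4645}{71832} + \sqrt{-385}\right) 209 = \left(\frac{4645}{71832} + i \sqrt{385}\right) 209 = \frac{970805}{71832} + 209 i \sqrt{385}$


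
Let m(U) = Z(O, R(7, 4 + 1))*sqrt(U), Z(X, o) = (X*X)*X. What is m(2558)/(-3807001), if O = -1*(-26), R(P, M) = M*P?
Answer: -17576*sqrt(2558)/3807001 ≈ -0.23350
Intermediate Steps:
O = 26
Z(X, o) = X**3 (Z(X, o) = X**2*X = X**3)
m(U) = 17576*sqrt(U) (m(U) = 26**3*sqrt(U) = 17576*sqrt(U))
m(2558)/(-3807001) = (17576*sqrt(2558))/(-3807001) = (17576*sqrt(2558))*(-1/3807001) = -17576*sqrt(2558)/3807001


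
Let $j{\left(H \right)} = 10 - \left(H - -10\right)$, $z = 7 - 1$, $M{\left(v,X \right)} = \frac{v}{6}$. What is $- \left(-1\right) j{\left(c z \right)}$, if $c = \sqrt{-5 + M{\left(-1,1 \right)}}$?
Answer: $- i \sqrt{186} \approx - 13.638 i$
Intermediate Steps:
$M{\left(v,X \right)} = \frac{v}{6}$ ($M{\left(v,X \right)} = v \frac{1}{6} = \frac{v}{6}$)
$z = 6$ ($z = 7 - 1 = 6$)
$c = \frac{i \sqrt{186}}{6}$ ($c = \sqrt{-5 + \frac{1}{6} \left(-1\right)} = \sqrt{-5 - \frac{1}{6}} = \sqrt{- \frac{31}{6}} = \frac{i \sqrt{186}}{6} \approx 2.273 i$)
$j{\left(H \right)} = - H$ ($j{\left(H \right)} = 10 - \left(H + 10\right) = 10 - \left(10 + H\right) = - H$)
$- \left(-1\right) j{\left(c z \right)} = - \left(-1\right) \left(- \frac{i \sqrt{186}}{6} \cdot 6\right) = - \left(-1\right) \left(- i \sqrt{186}\right) = - i \sqrt{186}$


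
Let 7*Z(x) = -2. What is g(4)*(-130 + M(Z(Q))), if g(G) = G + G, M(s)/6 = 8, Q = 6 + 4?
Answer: -656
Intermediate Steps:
Q = 10
Z(x) = -2/7 (Z(x) = (⅐)*(-2) = -2/7)
M(s) = 48 (M(s) = 6*8 = 48)
g(G) = 2*G
g(4)*(-130 + M(Z(Q))) = (2*4)*(-130 + 48) = 8*(-82) = -656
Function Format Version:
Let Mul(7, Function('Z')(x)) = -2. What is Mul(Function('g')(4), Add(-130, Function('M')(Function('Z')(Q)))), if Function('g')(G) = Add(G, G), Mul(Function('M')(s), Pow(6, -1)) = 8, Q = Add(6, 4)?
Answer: -656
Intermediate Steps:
Q = 10
Function('Z')(x) = Rational(-2, 7) (Function('Z')(x) = Mul(Rational(1, 7), -2) = Rational(-2, 7))
Function('M')(s) = 48 (Function('M')(s) = Mul(6, 8) = 48)
Function('g')(G) = Mul(2, G)
Mul(Function('g')(4), Add(-130, Function('M')(Function('Z')(Q)))) = Mul(Mul(2, 4), Add(-130, 48)) = Mul(8, -82) = -656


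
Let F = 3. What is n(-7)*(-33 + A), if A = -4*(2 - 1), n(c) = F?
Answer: -111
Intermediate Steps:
n(c) = 3
A = -4 (A = -4*1 = -4)
n(-7)*(-33 + A) = 3*(-33 - 4) = 3*(-37) = -111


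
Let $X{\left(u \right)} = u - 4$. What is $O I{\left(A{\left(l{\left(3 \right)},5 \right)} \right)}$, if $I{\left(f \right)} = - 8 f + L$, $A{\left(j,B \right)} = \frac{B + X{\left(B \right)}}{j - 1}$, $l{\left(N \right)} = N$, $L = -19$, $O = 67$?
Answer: $-2881$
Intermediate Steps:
$X{\left(u \right)} = -4 + u$
$A{\left(j,B \right)} = \frac{-4 + 2 B}{-1 + j}$ ($A{\left(j,B \right)} = \frac{B + \left(-4 + B\right)}{j - 1} = \frac{-4 + 2 B}{-1 + j}$)
$I{\left(f \right)} = -19 - 8 f$ ($I{\left(f \right)} = - 8 f - 19 = -19 - 8 f$)
$O I{\left(A{\left(l{\left(3 \right)},5 \right)} \right)} = 67 \left(-19 - 8 \frac{2 \left(-2 + 5\right)}{-1 + 3}\right) = 67 \left(-19 - 8 \cdot 2 \cdot \frac{1}{2} \cdot 3\right) = 67 \left(-19 - 24\right) = 67 \left(-43\right) = -2881$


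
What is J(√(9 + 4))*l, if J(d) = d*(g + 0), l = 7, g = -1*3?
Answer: -21*√13 ≈ -75.717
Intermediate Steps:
g = -3
J(d) = -3*d (J(d) = d*(-3 + 0) = d*(-3) = -3*d)
J(√(9 + 4))*l = -3*√(9 + 4)*7 = -3*√13*7 = -21*√13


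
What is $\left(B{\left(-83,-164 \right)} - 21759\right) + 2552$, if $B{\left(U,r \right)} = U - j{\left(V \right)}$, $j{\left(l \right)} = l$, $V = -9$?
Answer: $-19281$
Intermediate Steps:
$B{\left(U,r \right)} = 9 + U$ ($B{\left(U,r \right)} = U - -9 = U + 9 = 9 + U$)
$\left(B{\left(-83,-164 \right)} - 21759\right) + 2552 = \left(\left(9 - 83\right) - 21759\right) + 2552 = \left(-74 - 21759\right) + 2552 = -21833 + 2552 = -19281$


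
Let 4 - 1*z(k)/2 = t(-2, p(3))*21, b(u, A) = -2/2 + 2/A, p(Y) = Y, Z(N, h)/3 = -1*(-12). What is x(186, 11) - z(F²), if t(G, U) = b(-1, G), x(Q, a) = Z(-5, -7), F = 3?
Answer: -56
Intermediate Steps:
Z(N, h) = 36 (Z(N, h) = 3*(-1*(-12)) = 3*12 = 36)
x(Q, a) = 36
b(u, A) = -1 + 2/A (b(u, A) = -2*½ + 2/A = -1 + 2/A)
t(G, U) = (2 - G)/G
z(k) = 92 (z(k) = 8 - 2*(2 - 1*(-2))/(-2)*21 = 8 - 2*(-(2 + 2)/2)*21 = 8 - 2*(-½*4)*21 = 8 - (-4)*21 = 8 - 2*(-42) = 8 + 84 = 92)
x(186, 11) - z(F²) = 36 - 1*92 = 36 - 92 = -56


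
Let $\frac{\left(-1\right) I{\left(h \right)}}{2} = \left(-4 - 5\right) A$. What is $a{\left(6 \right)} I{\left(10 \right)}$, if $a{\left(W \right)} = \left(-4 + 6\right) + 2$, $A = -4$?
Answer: $-288$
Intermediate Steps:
$I{\left(h \right)} = -72$ ($I{\left(h \right)} = - 2 \left(-4 - 5\right) \left(-4\right) = - 2 \left(\left(-9\right) \left(-4\right)\right) = \left(-2\right) 36 = -72$)
$a{\left(W \right)} = 4$ ($a{\left(W \right)} = 2 + 2 = 4$)
$a{\left(6 \right)} I{\left(10 \right)} = 4 \left(-72\right) = -288$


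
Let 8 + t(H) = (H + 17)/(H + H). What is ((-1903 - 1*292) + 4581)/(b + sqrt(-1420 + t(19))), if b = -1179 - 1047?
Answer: -16818914/15695593 - 1193*I*sqrt(515166)/47086779 ≈ -1.0716 - 0.018185*I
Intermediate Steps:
b = -2226
t(H) = -8 + (17 + H)/(2*H) (t(H) = -8 + (H + 17)/(H + H) = -8 + (17 + H)/((2*H)) = -8 + (17 + H)*(1/(2*H)) = -8 + (17 + H)/(2*H))
((-1903 - 1*292) + 4581)/(b + sqrt(-1420 + t(19))) = ((-1903 - 1*292) + 4581)/(-2226 + sqrt(-1420 + (1/2)*(17 - 15*19)/19)) = ((-1903 - 292) + 4581)/(-2226 + sqrt(-1420 + (1/2)*(1/19)*(17 - 285))) = (-2195 + 4581)/(-2226 + sqrt(-1420 + (1/2)*(1/19)*(-268))) = 2386/(-2226 + sqrt(-1420 - 134/19)) = 2386/(-2226 + sqrt(-27114/19)) = 2386/(-2226 + I*sqrt(515166)/19)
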